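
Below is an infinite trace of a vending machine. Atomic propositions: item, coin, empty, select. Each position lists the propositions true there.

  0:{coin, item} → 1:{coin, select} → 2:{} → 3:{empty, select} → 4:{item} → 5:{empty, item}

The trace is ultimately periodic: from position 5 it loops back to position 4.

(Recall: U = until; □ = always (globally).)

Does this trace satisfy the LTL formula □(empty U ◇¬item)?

empty U ◇¬item must hold at every position from 0 onward. It fails at position 4, so □(empty U ◇¬item) is false.

Does not hold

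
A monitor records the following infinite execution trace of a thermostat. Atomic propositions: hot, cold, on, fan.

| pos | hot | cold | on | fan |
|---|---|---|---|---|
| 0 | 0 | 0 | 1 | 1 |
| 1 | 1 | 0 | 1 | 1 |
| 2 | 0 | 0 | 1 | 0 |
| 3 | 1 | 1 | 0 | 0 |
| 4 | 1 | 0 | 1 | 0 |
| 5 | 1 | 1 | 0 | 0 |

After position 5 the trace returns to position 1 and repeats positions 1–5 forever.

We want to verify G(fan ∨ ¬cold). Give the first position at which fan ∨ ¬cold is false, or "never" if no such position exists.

Check fan ∨ ¬cold at each position in order: 0 ✓, 1 ✓, 2 ✓.
At position 3 the labels are {cold, hot}, so fan ∨ ¬cold is false there. This is the first violation.

3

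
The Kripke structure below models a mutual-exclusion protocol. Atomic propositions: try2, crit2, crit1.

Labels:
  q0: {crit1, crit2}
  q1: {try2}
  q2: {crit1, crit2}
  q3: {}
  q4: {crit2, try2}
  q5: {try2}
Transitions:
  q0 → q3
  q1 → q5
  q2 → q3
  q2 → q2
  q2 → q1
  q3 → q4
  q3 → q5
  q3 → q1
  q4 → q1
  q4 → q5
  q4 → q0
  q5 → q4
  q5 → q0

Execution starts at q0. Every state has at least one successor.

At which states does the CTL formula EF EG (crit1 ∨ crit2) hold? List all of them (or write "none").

{q2}

States satisfying EG (crit1 ∨ crit2): {q2}.
States satisfying EF EG (crit1 ∨ crit2): {q2}.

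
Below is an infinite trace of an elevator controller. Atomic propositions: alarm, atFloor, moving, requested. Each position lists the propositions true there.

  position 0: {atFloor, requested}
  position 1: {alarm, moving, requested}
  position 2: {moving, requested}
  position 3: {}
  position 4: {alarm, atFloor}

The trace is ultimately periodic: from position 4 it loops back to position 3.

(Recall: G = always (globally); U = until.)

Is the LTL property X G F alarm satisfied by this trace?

Holds

The position after 0 is 1; G F alarm is true there.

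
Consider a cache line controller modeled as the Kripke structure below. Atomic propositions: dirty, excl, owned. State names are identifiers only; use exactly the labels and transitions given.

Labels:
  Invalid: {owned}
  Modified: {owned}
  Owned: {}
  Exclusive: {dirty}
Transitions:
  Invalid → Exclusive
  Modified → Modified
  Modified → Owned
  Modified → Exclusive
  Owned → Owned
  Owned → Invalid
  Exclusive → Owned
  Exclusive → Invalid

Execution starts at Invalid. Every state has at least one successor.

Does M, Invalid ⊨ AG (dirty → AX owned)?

States satisfying dirty → AX owned: {Invalid, Modified, Owned}.
States satisfying AG (dirty → AX owned): ∅.
Exclusive is reachable from Invalid and violates dirty → AX owned, so AG fails at Invalid.
Invalid ∉ Sat(AG (dirty → AX owned)).

No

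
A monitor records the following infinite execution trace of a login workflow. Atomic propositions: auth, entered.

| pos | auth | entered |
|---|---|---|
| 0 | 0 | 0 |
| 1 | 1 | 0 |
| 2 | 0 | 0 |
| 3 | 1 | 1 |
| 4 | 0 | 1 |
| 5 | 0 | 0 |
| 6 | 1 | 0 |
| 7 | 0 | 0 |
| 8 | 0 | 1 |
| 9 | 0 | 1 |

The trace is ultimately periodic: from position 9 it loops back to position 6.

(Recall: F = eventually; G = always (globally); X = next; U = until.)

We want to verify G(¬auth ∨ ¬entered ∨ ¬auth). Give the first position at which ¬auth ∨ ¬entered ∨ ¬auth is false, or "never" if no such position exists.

3

Check ¬auth ∨ ¬entered ∨ ¬auth at each position in order: 0 ✓, 1 ✓, 2 ✓.
At position 3 the labels are {auth, entered}, so ¬auth ∨ ¬entered ∨ ¬auth is false there. This is the first violation.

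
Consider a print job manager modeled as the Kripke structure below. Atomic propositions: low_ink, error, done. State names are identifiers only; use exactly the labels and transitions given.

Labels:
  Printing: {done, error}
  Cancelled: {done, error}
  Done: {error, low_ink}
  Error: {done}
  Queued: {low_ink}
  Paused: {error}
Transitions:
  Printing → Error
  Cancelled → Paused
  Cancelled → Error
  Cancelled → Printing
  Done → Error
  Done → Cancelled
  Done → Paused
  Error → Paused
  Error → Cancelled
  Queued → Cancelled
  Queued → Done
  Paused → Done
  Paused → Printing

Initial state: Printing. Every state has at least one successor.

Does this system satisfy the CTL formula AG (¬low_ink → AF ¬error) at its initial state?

States satisfying ¬low_ink → AF ¬error: {Printing, Done, Error, Queued}.
States satisfying AG (¬low_ink → AF ¬error): ∅.
Cancelled is reachable from Printing and violates ¬low_ink → AF ¬error, so AG fails at Printing.
Printing ∉ Sat(AG (¬low_ink → AF ¬error)).

Does not hold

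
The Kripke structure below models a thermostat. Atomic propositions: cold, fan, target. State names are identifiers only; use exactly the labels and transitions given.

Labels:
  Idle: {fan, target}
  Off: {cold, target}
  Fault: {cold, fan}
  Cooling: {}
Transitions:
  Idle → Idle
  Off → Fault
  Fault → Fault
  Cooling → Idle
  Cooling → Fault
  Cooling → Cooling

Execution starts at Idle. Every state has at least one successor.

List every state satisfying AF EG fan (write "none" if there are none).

States satisfying EG fan: {Idle, Fault}.
States satisfying AF EG fan: {Idle, Off, Fault}.

{Idle, Off, Fault}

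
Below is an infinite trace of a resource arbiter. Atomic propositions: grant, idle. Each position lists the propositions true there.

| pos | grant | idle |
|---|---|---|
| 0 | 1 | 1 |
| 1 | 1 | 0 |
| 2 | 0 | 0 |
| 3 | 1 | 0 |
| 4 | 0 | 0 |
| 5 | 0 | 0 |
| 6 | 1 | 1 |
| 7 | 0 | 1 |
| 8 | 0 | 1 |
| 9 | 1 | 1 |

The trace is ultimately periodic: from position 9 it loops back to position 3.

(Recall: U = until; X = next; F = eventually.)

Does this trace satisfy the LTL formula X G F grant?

Satisfied

The position after 0 is 1; G F grant is true there.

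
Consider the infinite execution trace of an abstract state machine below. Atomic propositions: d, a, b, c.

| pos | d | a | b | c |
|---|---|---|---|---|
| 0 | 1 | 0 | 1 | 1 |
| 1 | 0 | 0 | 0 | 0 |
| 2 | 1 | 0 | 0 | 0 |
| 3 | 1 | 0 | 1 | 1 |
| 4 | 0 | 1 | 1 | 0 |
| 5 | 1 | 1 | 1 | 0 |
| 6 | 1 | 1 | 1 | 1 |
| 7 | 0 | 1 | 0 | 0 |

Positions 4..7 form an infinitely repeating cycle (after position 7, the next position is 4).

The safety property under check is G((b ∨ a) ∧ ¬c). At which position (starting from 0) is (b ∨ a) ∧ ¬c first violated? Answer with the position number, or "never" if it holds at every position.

At position 0 the labels are {b, c, d}, so (b ∨ a) ∧ ¬c is false there. This is the first violation.

0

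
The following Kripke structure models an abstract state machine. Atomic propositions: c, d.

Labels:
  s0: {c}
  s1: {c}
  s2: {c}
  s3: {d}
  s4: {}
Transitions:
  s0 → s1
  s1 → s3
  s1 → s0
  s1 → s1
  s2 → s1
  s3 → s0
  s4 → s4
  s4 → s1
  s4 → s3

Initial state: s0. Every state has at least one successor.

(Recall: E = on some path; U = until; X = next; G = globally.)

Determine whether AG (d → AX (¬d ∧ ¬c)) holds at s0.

States satisfying d → AX (¬d ∧ ¬c): {s0, s1, s2, s4}.
States satisfying AG (d → AX (¬d ∧ ¬c)): ∅.
s3 is reachable from s0 and violates d → AX (¬d ∧ ¬c), so AG fails at s0.
s0 ∉ Sat(AG (d → AX (¬d ∧ ¬c))).

Violated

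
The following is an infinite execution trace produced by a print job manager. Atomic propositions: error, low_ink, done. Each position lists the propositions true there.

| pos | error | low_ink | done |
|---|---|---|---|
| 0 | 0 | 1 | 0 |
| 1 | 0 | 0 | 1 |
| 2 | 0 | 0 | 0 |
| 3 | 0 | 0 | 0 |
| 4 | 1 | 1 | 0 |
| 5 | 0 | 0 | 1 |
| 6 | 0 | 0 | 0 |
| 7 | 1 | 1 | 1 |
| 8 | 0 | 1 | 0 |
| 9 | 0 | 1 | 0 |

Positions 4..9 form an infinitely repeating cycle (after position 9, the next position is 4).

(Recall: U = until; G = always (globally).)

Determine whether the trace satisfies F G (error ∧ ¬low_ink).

Does not hold

G (error ∧ ¬low_ink) is false at every position 0..9, so it never becomes true and F G (error ∧ ¬low_ink) fails.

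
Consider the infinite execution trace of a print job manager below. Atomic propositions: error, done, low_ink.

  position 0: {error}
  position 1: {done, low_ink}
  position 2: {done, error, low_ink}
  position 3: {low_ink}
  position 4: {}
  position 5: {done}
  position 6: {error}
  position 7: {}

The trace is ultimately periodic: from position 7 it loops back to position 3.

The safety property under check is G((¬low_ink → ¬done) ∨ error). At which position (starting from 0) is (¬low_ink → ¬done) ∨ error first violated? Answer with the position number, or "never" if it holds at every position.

5

Check (¬low_ink → ¬done) ∨ error at each position in order: 0 ✓, 1 ✓, 2 ✓, 3 ✓, 4 ✓.
At position 5 the labels are {done}, so (¬low_ink → ¬done) ∨ error is false there. This is the first violation.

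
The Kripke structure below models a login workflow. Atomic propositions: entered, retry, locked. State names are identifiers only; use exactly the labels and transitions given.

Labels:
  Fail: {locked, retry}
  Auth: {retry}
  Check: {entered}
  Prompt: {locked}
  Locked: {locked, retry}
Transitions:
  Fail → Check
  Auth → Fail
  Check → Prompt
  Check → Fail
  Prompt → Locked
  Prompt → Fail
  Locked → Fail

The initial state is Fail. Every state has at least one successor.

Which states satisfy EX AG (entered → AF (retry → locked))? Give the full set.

States satisfying AG (entered → AF (retry → locked)): {Fail, Auth, Check, Prompt, Locked}.
States satisfying EX AG (entered → AF (retry → locked)): {Fail, Auth, Check, Prompt, Locked}.

{Fail, Auth, Check, Prompt, Locked}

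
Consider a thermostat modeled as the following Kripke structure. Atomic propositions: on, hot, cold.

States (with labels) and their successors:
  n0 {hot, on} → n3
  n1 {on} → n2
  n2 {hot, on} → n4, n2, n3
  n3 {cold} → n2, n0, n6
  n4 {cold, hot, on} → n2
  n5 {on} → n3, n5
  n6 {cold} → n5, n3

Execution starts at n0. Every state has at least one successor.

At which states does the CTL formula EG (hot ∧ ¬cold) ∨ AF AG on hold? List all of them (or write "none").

{n2}

States satisfying hot ∧ ¬cold: {n0, n2}.
States satisfying EG (hot ∧ ¬cold): {n2}.
States satisfying AG on: ∅.
States satisfying AF AG on: ∅.
States satisfying EG (hot ∧ ¬cold) ∨ AF AG on: {n2}.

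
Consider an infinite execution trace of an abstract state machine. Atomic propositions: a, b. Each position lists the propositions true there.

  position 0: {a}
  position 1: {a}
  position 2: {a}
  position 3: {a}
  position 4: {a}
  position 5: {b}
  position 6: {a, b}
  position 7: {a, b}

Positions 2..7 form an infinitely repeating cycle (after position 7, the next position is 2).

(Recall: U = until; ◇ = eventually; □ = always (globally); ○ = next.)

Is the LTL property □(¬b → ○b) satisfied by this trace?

No

¬b → ○b must hold at every position from 0 onward. It fails at position 0, so □(¬b → ○b) is false.
Positions where ¬b holds: 0, 1, 2, 3, 4.
Check ○b at each: 0→fails, 1→fails, 2→fails, 3→fails, 4→ok.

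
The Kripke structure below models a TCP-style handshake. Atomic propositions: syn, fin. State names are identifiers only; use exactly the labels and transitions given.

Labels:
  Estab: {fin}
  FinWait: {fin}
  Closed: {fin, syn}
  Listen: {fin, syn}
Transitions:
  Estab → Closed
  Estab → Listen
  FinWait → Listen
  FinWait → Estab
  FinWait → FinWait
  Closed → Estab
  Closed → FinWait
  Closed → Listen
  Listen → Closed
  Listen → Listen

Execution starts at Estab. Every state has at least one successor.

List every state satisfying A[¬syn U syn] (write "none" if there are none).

States satisfying ¬syn: {Estab, FinWait}.
States satisfying syn: {Closed, Listen}.
States satisfying A[¬syn U syn]: {Estab, Closed, Listen}.

{Estab, Closed, Listen}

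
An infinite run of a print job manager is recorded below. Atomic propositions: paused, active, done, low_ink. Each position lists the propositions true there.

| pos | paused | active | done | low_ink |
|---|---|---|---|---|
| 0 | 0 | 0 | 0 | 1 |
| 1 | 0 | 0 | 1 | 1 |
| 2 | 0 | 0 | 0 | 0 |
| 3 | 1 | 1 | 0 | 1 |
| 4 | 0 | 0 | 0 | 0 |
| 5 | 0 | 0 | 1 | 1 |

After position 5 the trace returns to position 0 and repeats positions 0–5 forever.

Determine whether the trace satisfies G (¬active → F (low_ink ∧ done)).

¬active → F (low_ink ∧ done) holds at every position 0..5, and those are all positions ever visited, so G (¬active → F (low_ink ∧ done)) holds.
Positions where ¬active holds: 0, 1, 2, 4, 5.
Check F (low_ink ∧ done) at each: 0→ok, 1→ok, 2→ok, 4→ok, 5→ok.

Yes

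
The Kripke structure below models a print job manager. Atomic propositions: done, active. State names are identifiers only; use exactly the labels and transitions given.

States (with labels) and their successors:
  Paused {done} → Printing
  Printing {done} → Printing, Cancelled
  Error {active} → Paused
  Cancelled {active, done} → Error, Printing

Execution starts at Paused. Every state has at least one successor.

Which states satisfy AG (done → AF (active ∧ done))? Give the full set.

States satisfying done → AF (active ∧ done): {Error, Cancelled}.
States satisfying AG (done → AF (active ∧ done)): ∅.

none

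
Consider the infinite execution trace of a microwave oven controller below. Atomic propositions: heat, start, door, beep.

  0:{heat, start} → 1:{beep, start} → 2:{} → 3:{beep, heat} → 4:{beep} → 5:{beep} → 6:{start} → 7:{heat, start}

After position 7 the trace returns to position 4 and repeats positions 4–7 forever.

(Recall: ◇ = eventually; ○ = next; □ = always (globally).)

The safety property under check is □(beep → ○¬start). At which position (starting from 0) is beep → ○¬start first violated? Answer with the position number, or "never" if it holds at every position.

5

Check beep → ○¬start at each position in order: 0 ✓, 1 ✓, 2 ✓, 3 ✓, 4 ✓.
At position 5 the labels are {beep} and the next position 6 has {start}, so beep → ○¬start is false there. This is the first violation.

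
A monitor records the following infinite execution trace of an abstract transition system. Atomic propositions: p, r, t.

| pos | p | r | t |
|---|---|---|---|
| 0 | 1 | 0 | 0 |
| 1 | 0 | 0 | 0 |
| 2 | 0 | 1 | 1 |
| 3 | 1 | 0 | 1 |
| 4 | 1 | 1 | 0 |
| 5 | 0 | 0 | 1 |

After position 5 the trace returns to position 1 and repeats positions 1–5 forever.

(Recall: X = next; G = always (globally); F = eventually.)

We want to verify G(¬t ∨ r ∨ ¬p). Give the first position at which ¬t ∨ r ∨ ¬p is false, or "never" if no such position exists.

3

Check ¬t ∨ r ∨ ¬p at each position in order: 0 ✓, 1 ✓, 2 ✓.
At position 3 the labels are {p, t}, so ¬t ∨ r ∨ ¬p is false there. This is the first violation.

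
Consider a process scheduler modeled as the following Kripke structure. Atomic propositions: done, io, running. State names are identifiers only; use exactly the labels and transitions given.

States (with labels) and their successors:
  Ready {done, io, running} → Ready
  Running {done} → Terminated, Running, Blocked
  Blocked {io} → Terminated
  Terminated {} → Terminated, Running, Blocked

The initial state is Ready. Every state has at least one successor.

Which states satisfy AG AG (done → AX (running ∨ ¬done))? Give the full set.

States satisfying AG (done → AX (running ∨ ¬done)): {Ready}.
States satisfying AG AG (done → AX (running ∨ ¬done)): {Ready}.

{Ready}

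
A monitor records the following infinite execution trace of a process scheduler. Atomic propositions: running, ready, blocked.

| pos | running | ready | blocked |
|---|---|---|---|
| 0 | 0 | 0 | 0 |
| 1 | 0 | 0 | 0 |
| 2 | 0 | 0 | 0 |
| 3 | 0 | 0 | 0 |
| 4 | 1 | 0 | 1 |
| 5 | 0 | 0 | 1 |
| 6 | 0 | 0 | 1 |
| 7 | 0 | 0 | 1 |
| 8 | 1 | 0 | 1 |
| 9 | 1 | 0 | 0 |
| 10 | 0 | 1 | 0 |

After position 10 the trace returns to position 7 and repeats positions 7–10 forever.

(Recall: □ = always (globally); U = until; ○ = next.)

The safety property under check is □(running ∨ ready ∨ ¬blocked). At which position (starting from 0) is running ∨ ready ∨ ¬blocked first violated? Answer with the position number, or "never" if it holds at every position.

5

Check running ∨ ready ∨ ¬blocked at each position in order: 0 ✓, 1 ✓, 2 ✓, 3 ✓, 4 ✓.
At position 5 the labels are {blocked}, so running ∨ ready ∨ ¬blocked is false there. This is the first violation.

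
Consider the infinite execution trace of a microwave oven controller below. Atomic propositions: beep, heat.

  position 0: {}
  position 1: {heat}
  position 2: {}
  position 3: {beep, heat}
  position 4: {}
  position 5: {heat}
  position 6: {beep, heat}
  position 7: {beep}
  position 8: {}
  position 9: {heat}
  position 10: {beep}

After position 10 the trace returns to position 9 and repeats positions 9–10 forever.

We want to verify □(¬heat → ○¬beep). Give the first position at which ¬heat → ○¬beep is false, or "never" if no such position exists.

2

Check ¬heat → ○¬beep at each position in order: 0 ✓, 1 ✓.
At position 2 the labels are {} and the next position 3 has {beep, heat}, so ¬heat → ○¬beep is false there. This is the first violation.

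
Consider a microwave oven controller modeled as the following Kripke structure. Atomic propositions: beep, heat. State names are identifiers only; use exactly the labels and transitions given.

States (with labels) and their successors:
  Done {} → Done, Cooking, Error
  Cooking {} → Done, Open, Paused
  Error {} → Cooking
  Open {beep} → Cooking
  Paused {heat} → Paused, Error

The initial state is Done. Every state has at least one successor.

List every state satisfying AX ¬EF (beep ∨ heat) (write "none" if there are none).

none

States satisfying ¬EF (beep ∨ heat): ∅.
States satisfying AX ¬EF (beep ∨ heat): ∅.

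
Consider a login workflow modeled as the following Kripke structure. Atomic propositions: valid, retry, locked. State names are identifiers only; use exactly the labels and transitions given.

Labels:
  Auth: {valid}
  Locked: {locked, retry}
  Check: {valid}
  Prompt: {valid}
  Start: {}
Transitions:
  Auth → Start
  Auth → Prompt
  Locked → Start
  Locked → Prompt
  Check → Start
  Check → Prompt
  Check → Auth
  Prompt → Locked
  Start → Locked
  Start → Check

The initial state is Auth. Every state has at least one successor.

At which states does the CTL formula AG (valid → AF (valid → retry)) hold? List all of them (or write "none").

{Auth, Locked, Check, Prompt, Start}

States satisfying valid → AF (valid → retry): {Auth, Locked, Check, Prompt, Start}.
States satisfying AG (valid → AF (valid → retry)): {Auth, Locked, Check, Prompt, Start}.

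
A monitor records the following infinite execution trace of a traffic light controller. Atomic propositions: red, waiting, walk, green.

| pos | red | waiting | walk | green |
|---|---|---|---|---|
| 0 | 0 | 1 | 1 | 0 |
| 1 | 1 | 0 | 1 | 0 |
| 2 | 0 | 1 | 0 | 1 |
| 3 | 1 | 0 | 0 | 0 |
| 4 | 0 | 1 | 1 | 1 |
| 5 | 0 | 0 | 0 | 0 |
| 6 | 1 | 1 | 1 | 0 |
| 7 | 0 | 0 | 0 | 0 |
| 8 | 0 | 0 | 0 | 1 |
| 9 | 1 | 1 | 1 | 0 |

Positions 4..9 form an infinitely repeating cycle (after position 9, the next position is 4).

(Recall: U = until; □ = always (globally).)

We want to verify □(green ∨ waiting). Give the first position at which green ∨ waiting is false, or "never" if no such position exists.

Check green ∨ waiting at each position in order: 0 ✓.
At position 1 the labels are {red, walk}, so green ∨ waiting is false there. This is the first violation.

1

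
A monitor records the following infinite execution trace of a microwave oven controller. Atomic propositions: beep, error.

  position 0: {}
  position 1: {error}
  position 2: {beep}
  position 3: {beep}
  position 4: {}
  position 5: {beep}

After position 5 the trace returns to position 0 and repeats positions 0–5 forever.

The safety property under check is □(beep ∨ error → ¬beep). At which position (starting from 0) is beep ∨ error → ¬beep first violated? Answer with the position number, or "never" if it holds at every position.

2

Check beep ∨ error → ¬beep at each position in order: 0 ✓, 1 ✓.
At position 2 the labels are {beep}, so beep ∨ error → ¬beep is false there. This is the first violation.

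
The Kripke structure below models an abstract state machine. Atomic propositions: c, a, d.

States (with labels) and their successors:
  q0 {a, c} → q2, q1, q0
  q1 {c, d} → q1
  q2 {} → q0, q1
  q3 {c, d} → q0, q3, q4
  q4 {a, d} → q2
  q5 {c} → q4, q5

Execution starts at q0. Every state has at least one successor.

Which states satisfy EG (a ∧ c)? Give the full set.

States satisfying a ∧ c: {q0}.
States satisfying EG (a ∧ c): {q0}.

{q0}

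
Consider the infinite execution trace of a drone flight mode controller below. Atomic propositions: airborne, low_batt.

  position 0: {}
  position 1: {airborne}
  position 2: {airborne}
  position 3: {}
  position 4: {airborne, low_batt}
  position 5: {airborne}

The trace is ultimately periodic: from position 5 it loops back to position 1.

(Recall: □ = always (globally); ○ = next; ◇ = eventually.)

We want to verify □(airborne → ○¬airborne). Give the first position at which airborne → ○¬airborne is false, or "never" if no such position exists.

Check airborne → ○¬airborne at each position in order: 0 ✓.
At position 1 the labels are {airborne} and the next position 2 has {airborne}, so airborne → ○¬airborne is false there. This is the first violation.

1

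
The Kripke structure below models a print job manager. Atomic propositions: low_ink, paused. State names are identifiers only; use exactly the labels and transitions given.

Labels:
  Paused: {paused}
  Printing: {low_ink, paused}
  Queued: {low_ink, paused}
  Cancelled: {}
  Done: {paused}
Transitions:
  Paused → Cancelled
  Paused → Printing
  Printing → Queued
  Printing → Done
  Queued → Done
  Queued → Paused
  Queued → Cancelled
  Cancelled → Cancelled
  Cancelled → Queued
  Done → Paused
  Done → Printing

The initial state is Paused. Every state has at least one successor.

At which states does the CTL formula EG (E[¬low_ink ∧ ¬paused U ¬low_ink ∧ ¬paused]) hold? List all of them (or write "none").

States satisfying E[¬low_ink ∧ ¬paused U ¬low_ink ∧ ¬paused]: {Cancelled}.
States satisfying EG (E[¬low_ink ∧ ¬paused U ¬low_ink ∧ ¬paused]): {Cancelled}.

{Cancelled}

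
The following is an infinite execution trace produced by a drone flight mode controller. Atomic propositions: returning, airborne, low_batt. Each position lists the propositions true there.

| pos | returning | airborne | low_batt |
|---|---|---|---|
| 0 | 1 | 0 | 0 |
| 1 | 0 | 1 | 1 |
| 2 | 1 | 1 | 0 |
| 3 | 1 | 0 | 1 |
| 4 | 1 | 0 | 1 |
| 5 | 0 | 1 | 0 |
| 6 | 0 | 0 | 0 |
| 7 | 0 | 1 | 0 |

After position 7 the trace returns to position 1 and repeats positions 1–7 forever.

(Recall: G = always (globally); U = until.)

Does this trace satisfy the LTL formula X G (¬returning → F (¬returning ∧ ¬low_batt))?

The position after 0 is 1; G (¬returning → F (¬returning ∧ ¬low_batt)) is true there.

Satisfied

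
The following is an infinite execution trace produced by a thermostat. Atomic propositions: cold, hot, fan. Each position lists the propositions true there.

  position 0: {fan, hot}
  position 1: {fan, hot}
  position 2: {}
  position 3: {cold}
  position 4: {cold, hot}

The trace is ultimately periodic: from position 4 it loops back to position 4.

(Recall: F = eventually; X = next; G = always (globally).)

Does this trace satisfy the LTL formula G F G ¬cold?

F G ¬cold must hold at every position from 0 onward. It fails at position 0, so G F G ¬cold is false.

Does not hold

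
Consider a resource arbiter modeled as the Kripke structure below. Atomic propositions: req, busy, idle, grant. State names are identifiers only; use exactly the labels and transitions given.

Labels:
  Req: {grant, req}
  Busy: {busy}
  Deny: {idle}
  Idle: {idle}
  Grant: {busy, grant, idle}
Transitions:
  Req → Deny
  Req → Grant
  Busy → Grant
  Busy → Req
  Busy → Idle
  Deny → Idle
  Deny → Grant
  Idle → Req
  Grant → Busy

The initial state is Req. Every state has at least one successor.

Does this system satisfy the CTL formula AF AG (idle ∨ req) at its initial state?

Violated

States satisfying AG (idle ∨ req): ∅.
States satisfying AF AG (idle ∨ req): ∅.
There is a path from Req along which AG (idle ∨ req) never holds.
Req ∉ Sat(AF AG (idle ∨ req)).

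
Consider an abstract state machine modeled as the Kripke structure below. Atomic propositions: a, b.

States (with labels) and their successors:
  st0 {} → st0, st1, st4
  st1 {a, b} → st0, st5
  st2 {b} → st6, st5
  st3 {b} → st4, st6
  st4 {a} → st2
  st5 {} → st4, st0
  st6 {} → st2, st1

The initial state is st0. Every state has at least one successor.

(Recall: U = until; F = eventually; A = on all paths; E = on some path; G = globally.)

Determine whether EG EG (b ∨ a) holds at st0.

Violated

States satisfying EG (b ∨ a): ∅.
States satisfying EG EG (b ∨ a): ∅.
No suitable path/successor from st0 witnesses the formula.
st0 ∉ Sat(EG EG (b ∨ a)).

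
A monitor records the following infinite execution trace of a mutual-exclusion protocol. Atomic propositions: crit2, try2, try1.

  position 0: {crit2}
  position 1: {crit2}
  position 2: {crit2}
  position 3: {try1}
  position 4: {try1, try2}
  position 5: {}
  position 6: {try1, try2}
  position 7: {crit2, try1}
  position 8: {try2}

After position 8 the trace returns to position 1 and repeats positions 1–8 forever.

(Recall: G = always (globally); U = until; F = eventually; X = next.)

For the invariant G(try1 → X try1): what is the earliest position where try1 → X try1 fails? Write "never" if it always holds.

4

Check try1 → X try1 at each position in order: 0 ✓, 1 ✓, 2 ✓, 3 ✓.
At position 4 the labels are {try1, try2} and the next position 5 has {}, so try1 → X try1 is false there. This is the first violation.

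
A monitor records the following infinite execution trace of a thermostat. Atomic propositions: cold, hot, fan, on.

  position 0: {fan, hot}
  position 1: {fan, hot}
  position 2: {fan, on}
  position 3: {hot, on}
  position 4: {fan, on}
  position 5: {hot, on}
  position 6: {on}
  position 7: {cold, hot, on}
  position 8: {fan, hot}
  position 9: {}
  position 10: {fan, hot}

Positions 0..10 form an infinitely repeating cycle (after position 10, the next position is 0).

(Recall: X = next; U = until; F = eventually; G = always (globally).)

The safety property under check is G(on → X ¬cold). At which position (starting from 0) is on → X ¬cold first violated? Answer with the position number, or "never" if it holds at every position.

Check on → X ¬cold at each position in order: 0 ✓, 1 ✓, 2 ✓, 3 ✓, 4 ✓, 5 ✓.
At position 6 the labels are {on} and the next position 7 has {cold, hot, on}, so on → X ¬cold is false there. This is the first violation.

6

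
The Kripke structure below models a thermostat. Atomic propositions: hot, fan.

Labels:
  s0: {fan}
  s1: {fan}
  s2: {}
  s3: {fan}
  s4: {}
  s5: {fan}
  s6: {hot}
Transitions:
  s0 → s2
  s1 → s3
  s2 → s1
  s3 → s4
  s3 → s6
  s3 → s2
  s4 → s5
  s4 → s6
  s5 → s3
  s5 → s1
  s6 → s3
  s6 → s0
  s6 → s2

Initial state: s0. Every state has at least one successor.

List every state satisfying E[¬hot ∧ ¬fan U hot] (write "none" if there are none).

{s4, s6}

States satisfying ¬hot ∧ ¬fan: {s2, s4}.
States satisfying hot: {s6}.
States satisfying E[¬hot ∧ ¬fan U hot]: {s4, s6}.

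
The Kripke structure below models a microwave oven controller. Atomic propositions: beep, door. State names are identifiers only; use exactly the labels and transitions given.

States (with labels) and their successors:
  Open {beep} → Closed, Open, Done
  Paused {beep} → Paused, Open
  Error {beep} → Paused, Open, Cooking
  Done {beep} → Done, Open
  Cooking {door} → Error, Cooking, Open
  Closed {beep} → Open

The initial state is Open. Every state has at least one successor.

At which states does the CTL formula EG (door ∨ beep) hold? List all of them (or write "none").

States satisfying door ∨ beep: {Open, Paused, Error, Done, Cooking, Closed}.
States satisfying EG (door ∨ beep): {Open, Paused, Error, Done, Cooking, Closed}.

{Open, Paused, Error, Done, Cooking, Closed}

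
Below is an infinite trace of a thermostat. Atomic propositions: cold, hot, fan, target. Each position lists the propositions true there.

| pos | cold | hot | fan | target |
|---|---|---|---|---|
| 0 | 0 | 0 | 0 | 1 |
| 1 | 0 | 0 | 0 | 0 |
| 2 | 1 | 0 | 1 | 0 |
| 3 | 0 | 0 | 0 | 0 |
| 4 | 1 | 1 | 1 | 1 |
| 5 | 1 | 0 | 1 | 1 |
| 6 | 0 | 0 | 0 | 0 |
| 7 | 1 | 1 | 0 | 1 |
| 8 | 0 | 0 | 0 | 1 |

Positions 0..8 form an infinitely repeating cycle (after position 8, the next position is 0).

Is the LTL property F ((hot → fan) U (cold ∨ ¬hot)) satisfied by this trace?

(hot → fan) U (cold ∨ ¬hot) holds at position 0, which is reachable from 0, so F ((hot → fan) U (cold ∨ ¬hot)) holds.

Satisfied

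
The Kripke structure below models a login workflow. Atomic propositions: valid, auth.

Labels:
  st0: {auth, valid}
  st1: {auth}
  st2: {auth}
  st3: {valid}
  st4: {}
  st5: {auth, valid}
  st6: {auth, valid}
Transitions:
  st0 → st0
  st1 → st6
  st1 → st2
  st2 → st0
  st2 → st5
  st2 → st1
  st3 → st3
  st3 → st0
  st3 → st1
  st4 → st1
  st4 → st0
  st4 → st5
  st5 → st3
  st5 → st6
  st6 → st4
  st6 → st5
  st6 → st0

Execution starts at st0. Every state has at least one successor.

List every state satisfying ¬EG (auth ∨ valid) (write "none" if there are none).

{st4}

States satisfying auth ∨ valid: {st0, st1, st2, st3, st5, st6}.
States satisfying EG (auth ∨ valid): {st0, st1, st2, st3, st5, st6}.
States satisfying ¬EG (auth ∨ valid): {st4}.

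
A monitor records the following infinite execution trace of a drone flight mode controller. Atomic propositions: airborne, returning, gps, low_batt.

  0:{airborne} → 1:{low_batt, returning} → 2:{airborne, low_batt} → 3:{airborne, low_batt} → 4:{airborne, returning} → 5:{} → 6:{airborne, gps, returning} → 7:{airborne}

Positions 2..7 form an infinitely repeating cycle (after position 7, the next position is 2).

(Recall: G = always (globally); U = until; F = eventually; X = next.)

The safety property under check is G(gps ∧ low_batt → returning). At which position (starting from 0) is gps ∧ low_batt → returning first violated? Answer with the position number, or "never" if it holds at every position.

never

gps ∧ low_batt → returning holds at every position 0..7, and those are all the positions the trace ever visits, so the invariant G(gps ∧ low_batt → returning) is never violated.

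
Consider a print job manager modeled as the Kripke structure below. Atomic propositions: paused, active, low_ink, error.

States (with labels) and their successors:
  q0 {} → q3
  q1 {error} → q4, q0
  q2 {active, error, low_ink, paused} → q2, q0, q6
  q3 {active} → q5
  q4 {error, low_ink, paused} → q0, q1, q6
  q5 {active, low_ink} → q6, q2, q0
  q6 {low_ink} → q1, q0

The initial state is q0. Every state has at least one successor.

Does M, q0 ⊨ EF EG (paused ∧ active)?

States satisfying EG (paused ∧ active): {q2}.
States satisfying EF EG (paused ∧ active): {q0, q1, q2, q3, q4, q5, q6}.
Some path from q0 reaches a state where EG (paused ∧ active) holds.
q0 ∈ Sat(EF EG (paused ∧ active)).

Satisfied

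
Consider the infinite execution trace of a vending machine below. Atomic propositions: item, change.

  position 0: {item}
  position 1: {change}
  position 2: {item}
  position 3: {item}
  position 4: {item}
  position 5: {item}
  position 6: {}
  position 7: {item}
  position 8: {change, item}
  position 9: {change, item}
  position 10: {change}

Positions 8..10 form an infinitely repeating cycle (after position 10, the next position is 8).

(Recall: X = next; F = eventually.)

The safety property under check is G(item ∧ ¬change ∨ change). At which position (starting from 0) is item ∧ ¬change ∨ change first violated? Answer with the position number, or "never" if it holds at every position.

6

Check item ∧ ¬change ∨ change at each position in order: 0 ✓, 1 ✓, 2 ✓, 3 ✓, 4 ✓, 5 ✓.
At position 6 the labels are {}, so item ∧ ¬change ∨ change is false there. This is the first violation.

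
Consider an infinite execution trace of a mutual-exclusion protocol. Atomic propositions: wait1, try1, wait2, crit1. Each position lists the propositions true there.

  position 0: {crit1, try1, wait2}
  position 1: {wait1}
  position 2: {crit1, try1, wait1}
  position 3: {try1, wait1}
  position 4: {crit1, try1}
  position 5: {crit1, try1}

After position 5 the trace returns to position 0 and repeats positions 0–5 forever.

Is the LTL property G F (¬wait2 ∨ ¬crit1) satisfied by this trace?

F (¬wait2 ∨ ¬crit1) holds at every position 0..5, and those are all positions ever visited, so G F (¬wait2 ∨ ¬crit1) holds.

Holds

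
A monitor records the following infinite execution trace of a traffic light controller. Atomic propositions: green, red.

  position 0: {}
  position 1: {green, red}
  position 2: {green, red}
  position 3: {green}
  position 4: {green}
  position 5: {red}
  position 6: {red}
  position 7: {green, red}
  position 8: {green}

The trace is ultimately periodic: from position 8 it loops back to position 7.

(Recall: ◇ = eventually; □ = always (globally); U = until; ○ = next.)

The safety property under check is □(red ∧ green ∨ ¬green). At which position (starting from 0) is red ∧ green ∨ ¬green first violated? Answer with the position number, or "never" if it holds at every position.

Check red ∧ green ∨ ¬green at each position in order: 0 ✓, 1 ✓, 2 ✓.
At position 3 the labels are {green}, so red ∧ green ∨ ¬green is false there. This is the first violation.

3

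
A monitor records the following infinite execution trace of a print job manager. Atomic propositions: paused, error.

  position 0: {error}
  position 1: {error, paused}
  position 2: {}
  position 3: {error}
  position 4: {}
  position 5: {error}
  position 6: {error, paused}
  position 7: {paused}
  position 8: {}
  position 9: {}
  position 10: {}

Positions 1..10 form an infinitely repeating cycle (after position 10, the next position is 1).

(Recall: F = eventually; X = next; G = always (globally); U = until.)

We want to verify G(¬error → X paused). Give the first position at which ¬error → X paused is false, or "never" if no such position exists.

2

Check ¬error → X paused at each position in order: 0 ✓, 1 ✓.
At position 2 the labels are {} and the next position 3 has {error}, so ¬error → X paused is false there. This is the first violation.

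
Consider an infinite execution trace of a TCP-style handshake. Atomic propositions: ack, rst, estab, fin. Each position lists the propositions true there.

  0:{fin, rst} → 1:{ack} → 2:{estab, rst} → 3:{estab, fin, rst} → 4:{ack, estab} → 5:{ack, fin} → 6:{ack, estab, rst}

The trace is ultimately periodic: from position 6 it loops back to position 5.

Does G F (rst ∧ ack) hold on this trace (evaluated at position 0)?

Satisfied

F (rst ∧ ack) holds at every position 0..6, and those are all positions ever visited, so G F (rst ∧ ack) holds.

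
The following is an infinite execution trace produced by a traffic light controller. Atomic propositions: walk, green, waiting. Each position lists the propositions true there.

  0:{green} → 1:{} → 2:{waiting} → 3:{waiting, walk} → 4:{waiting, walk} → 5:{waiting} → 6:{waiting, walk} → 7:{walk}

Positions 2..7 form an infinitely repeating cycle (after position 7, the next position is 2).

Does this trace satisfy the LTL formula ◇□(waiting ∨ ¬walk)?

No

□(waiting ∨ ¬walk) is false at every position 0..7, so it never becomes true and ◇□(waiting ∨ ¬walk) fails.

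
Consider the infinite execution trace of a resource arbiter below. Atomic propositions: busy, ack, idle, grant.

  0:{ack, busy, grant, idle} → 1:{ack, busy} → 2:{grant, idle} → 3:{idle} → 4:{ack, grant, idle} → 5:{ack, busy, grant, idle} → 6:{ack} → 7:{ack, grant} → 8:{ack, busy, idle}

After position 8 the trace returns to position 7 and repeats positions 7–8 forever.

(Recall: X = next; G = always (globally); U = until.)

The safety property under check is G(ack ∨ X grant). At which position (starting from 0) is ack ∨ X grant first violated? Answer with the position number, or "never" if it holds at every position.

Check ack ∨ X grant at each position in order: 0 ✓, 1 ✓.
At position 2 the labels are {grant, idle} and the next position 3 has {idle}, so ack ∨ X grant is false there. This is the first violation.

2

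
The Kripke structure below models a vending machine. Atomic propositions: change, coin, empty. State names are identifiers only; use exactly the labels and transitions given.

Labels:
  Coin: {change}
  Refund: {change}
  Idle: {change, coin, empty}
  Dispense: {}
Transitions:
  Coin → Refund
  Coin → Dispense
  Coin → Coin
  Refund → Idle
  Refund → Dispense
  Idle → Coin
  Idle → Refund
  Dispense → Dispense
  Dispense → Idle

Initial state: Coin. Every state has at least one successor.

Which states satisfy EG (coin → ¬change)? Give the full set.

{Coin, Refund, Dispense}

States satisfying coin → ¬change: {Coin, Refund, Dispense}.
States satisfying EG (coin → ¬change): {Coin, Refund, Dispense}.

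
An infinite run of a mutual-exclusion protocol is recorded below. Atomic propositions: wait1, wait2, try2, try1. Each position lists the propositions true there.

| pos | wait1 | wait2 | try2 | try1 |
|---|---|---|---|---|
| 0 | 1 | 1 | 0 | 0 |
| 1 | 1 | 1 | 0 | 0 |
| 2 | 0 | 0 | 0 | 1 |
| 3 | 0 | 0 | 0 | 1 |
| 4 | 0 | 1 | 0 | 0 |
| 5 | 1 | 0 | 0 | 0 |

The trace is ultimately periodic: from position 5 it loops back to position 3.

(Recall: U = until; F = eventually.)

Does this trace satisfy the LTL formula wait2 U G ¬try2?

Walking from position 0: G ¬try2 first holds at position 0, and wait2 holds at every earlier position along the way, so wait2 U G ¬try2 holds.

Yes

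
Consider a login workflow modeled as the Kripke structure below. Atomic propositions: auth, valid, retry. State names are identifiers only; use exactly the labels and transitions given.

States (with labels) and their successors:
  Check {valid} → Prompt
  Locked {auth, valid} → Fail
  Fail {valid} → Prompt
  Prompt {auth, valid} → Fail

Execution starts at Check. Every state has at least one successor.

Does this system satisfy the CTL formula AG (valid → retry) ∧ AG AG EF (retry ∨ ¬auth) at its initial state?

No

States satisfying valid → retry: ∅.
States satisfying AG (valid → retry): ∅.
States satisfying AG EF (retry ∨ ¬auth): {Check, Locked, Fail, Prompt}.
States satisfying AG AG EF (retry ∨ ¬auth): {Check, Locked, Fail, Prompt}.
States satisfying AG (valid → retry) ∧ AG AG EF (retry ∨ ¬auth): ∅.
Check ∉ Sat(AG (valid → retry) ∧ AG AG EF (retry ∨ ¬auth)).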